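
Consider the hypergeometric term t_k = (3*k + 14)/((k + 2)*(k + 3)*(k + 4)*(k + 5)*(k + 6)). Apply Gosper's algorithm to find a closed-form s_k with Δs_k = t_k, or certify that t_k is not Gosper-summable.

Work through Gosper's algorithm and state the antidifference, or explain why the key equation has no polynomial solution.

s_k = k*(k**2 + 10*k + 31)/(30*(k**3 + 10*k**2 + 31*k + 30))

t_(k+1)/t_k = (k + 2)*(3*k + 17)/((k + 7)*(3*k + 14)).
Normal form (A,B,C) = (k + 2, k + 7, k + 14/3).
Key eq: (k + 2)·f(k+1) = (k + 6)·f(k) + (k + 14/3).
From deg A=1, deg B=1, deg C=1: d=4.
Solve for f: f(k) = k*(k + 4)*(k**2 + 10*k + 31)/90 (degree 4 ≤ 4).
Then R = B(k−1)f/C = k*(k + 4)*(k + 6)*(k**2 + 10*k + 31)/(30*(3*k + 14)), so s_k = R(k)·t_k = k*(k**2 + 10*k + 31)/(30*(k**3 + 10*k**2 + 31*k + 30)).
Δs = (3*k + 14)/(k**5 + 20*k**4 + 155*k**3 + 580*k**2 + 1044*k + 720), as required.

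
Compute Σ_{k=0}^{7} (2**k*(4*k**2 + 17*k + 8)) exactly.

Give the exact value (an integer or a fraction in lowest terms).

Σ = 67074

Ratio r(k) = 2*(4*k**2 + 25*k + 29)/(4*k**2 + 17*k + 8).
Factor: A=2; B=1; C=k**2 + 17*k/4 + 2.
f must satisfy (2)·f(k+1) − (1)·f(k) = k**2 + 17*k/4 + 2.
Degrees (0,0,2) ⇒ d ≤ 2.
Solving with deg f ≤ 2: f(k) = (4*k**2 + k - 2)/4.
Certificate R = B(k−1)f/C = (4*k**2 + k - 2)/(4*k**2 + 17*k + 8) gives s_k = 2**k*(4*k**2 + k - 2).
Check: Δs_k = 2**k*(4*k**2 + 17*k + 8). ✓
Sum = s_(8) − s_(0); s_(8) = 67072, s_(0) = -2 ⇒ 67074.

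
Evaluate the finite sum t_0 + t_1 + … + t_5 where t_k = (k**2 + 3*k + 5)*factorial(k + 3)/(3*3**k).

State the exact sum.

Σ = 31306/9

Compute t_(k+1)/t_k: get (k + 4)*(3*k + (k + 1)**2 + 8)/(3*(k**2 + 3*k + 5)).
Gosper form: A/B · C(k+1)/C(k) with A=k/3 + 4/3, B=1, C=k**2 + 3*k + 5.
Need (k/3 + 4/3)·f(k+1) − (1)·f(k) = k**2 + 3*k + 5.
Degrees (1,0,2) ⇒ d ≤ 1.
Coefficient equations give f(k) = 3*(k + 1).
R(k) = B(k−1)·f(k)/C(k) = 3*(k + 1)/(k**2 + 3*k + 5); s_k = R·t_k = (k + 1)*factorial(k + 3)/3**k.
Check: Δs_k = (k**2 + 3*k + 5)*factorial(k + 3)/(3*3**k). ✓
Sum = s_(6) − s_(0); s_(6) = 31360/9, s_(0) = 6 ⇒ 31306/9.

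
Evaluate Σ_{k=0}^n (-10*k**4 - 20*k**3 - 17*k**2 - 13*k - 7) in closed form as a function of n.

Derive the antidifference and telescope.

Step 1: r(k) = (10*k**4 + 60*k**3 + 137*k**2 + 147*k + 67)/(10*k**4 + 20*k**3 + 17*k**2 + 13*k + 7).
Normal form (A,B,C) = (1, 1, k**4 + 2*k**3 + 17*k**2/10 + 13*k/10 + 7/10).
Need (1)·f(k+1) − (1)·f(k) = k**4 + 2*k**3 + 17*k**2/10 + 13*k/10 + 7/10.
d = 5 from the (0,0,4) case.
Solving with deg f ≤ 5: f(k) = k*(2*k**4 - k**2 + 3*k + 3)/10.
Get s_k = R·t_k = k*(-2*k**4 + k**2 - 3*k - 3) with R(k) = B(k−1)f(k)/C(k) = k*(2*k**4 - k**2 + 3*k + 3)/(10*k**4 + 20*k**3 + 17*k**2 + 13*k + 7).
Check: Δs_k = -10*k**4 - 20*k**3 - 17*k**2 - 13*k - 7. ✓
Evaluate: s_(n+1) = -2*n**5 - 10*n**4 - 19*n**3 - 20*n**2 - 16*n - 7; subtract s_(0) = 0 ⇒ S(n) = -2*n**5 - 10*n**4 - 19*n**3 - 20*n**2 - 16*n - 7.

S(n) = -2*n**5 - 10*n**4 - 19*n**3 - 20*n**2 - 16*n - 7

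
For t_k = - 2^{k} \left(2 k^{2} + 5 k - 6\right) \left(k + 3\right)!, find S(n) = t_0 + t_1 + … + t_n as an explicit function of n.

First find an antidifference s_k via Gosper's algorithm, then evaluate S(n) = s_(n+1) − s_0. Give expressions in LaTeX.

The ratio is 2*(2*k**3 + 17*k**2 + 37*k + 4)/(2*k**2 + 5*k - 6).
Normal form (A,B,C) = (2*k + 8, 1, k**2 + 5*k/2 - 3).
Solve (2*k + 8)·f(k+1) − (1)·f(k) = k**2 + 5*k/2 - 3.
From deg A=1, deg B=0, deg C=2: d=1.
A polynomial solution: f(k) = (k - 2)/2.
So s_k = (B(k−1)f/C)·t_k = ((k - 2)/(2*k**2 + 5*k - 6))·t_k = -2**k*(k - 2)*factorial(k + 3).
Check: Δs_k = -2**k*(2*k**2 + 5*k - 6)*factorial(k + 3). ✓
s_(n+1) = -2**(n + 1)*(n - 1)*factorial(n + 4) and s_(0) = 12, so S(n) = -2*2**n*n*factorial(n + 4) + 2*2**n*factorial(n + 4) - 12.

S(n) = - 2 \cdot 2^{n} n \left(n + 4\right)! + 2 \cdot 2^{n} \left(n + 4\right)! - 12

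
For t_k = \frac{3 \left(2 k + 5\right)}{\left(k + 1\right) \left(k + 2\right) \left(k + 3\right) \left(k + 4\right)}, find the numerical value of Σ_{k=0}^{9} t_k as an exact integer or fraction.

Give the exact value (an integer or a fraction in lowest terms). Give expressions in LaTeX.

t_(k+1)/t_k = (k + 1)*(2*k + 7)/((k + 5)*(2*k + 5)).
Gosper form: A/B · C(k+1)/C(k) with A=k + 1, B=k + 5, C=k + 5/2.
Key eq: (k + 1)·f(k+1) = (k + 4)·f(k) + (k + 5/2).
deg f ≤ 3 (via 1,1,1).
Solving with deg f ≤ 3: f(k) = k*(k + 2)*(k + 4)/6.
Get s_k = R·t_k = k*(k + 4)/(k**2 + 4*k + 3) with R(k) = B(k−1)f(k)/C(k) = k*(k + 2)*(k + 4)**2/(3*(2*k + 5)).
Verify: 3*(2*k + 5)/(k**4 + 10*k**3 + 35*k**2 + 50*k + 24) matches t_k.
Sum = s_(10) − s_(0); s_(10) = 140/143, s_(0) = 0 ⇒ 140/143.

Σ = 140/143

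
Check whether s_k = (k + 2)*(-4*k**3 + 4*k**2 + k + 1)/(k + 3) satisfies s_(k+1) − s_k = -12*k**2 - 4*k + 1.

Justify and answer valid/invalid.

s_(k+1) = (k + 3)*(k - 4*(k + 1)**3 + 4*(k + 1)**2 + 2)/(k + 4)
s_(k+1) − s_k = (-12*k**4 - 80*k**3 - 127*k**2 - 29*k + 10)/(k**2 + 7*k + 12)
(s_(k+1) − s_k) − t_k = 2*(4*k**3 + 22*k**2 + 6*k - 1)/(k**2 + 7*k + 12)

Invalid: residual 2*(4*k**3 + 22*k**2 + 6*k - 1)/(k**2 + 7*k + 12) ≠ 0.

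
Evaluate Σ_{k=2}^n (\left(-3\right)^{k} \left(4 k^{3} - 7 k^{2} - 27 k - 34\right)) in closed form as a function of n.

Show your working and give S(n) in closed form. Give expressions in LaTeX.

S(n) = 3 \left(-3\right)^{n} n^{3} - 3 \left(-3\right)^{n} n^{2} - 24 \left(-3\right)^{n} n - 30 \left(-3\right)^{n} - 162

t_(k+1)/t_k = 3*(-4*k**3 - 5*k**2 + 29*k + 64)/(4*k**3 - 7*k**2 - 27*k - 34).
Normal form (A,B,C) = (-3, 1, k**3 - 7*k**2/4 - 27*k/4 - 17/2).
f must satisfy (-3)·f(k+1) − (1)·f(k) = k**3 - 7*k**2/4 - 27*k/4 - 17/2.
Bound: deg f ≤ 3.
Match coefficients ⇒ f(k) = -(k**3 - 4*k**2 - 3*k - 4)/4.
R(k) = B(k−1)·f(k)/C(k) = -(k**3 - 4*k**2 - 3*k - 4)/(4*k**3 - 7*k**2 - 27*k - 34); s_k = R·t_k = (-3)**k*(-k**3 + 4*k**2 + 3*k + 4).
Verify: (-3)**k*(4*k**3 - 7*k**2 - 27*k - 34) matches t_k.
Σ_(k=2)^n t_k = s_(n+1) − s_(2) = ((-3)**(n + 1)*(-n**3 + n**2 + 8*n + 10)) − (162), i.e. 3*(-3)**n*n**3 - 3*(-3)**n*n**2 - 24*(-3)**n*n - 30*(-3)**n - 162.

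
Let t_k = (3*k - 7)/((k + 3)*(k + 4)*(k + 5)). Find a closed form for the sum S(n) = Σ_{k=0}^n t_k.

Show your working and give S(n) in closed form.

S(n) = (n**2 - 27*n - 28)/(12*(n**2 + 9*n + 20))

The ratio is (k + 3)*(3*k - 4)/((k + 6)*(3*k - 7)).
Factor: A=k + 3; B=k + 6; C=k - 7/3.
Set up (k + 3)·f(k+1) − (k + 5)·f(k) − (k - 7/3) = 0.
deg f ≤ 2 (via 1,1,1).
Solve for f: f(k) = k*(k - 29)/36 (degree 2 ≤ 2).
R(k) = B(k−1)·f(k)/C(k) = k*(k - 29)*(k + 5)/(12*(3*k - 7)); s_k = R·t_k = k*(k - 29)/(12*(k + 3)*(k + 4)).
Δs = (3*k - 7)/(k**3 + 12*k**2 + 47*k + 60), as required.
Σ_(k=0)^n t_k = s_(n+1) − s_(0) = ((n**2 - 27*n - 28)/(12*(n**2 + 9*n + 20))) − (0), i.e. (n**2 - 27*n - 28)/(12*(n**2 + 9*n + 20)).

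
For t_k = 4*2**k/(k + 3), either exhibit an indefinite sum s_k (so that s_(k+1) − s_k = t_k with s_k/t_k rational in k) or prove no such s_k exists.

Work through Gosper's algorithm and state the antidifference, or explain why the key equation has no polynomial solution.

none (Gosper's algorithm certifies no s_k)

The ratio is 2*(k + 3)/(k + 4).
So A=2*k + 6 and B=k + 4, with C=1.
Key eq: (2*k + 6)·f(k+1) = (k + 3)·f(k) + (1).
d = -1 from the (1,1,0) case.
deg f ≤ -1 is impossible — no certificate.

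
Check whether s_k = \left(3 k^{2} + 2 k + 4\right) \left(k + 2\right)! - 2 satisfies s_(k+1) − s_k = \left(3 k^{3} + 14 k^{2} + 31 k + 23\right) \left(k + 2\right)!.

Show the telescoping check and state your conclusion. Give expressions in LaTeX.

s_(k+1) = (2*k + 3*(k + 1)**2 + 6)*factorial(k + 3) - 2
s_(k+1) − s_k = (3*k**3 + 14*k**2 + 31*k + 23)*factorial(k + 2)
(s_(k+1) − s_k) − t_k = 0

Valid — Δs_k = t_k.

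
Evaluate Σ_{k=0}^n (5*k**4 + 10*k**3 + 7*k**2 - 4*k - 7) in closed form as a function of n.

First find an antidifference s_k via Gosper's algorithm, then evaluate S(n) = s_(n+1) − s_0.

Ratio r(k) = (5*k**4 + 30*k**3 + 67*k**2 + 60*k + 11)/(5*k**4 + 10*k**3 + 7*k**2 - 4*k - 7).
So A=1 and B=1, with C=k**4 + 2*k**3 + 7*k**2/5 - 4*k/5 - 7/5.
Solve (1)·f(k+1) − (1)·f(k) = k**4 + 2*k**3 + 7*k**2/5 - 4*k/5 - 7/5.
From deg A=0, deg B=0, deg C=4: d=5.
Match coefficients ⇒ f(k) = k*(k**4 - k**2 - 3*k - 4)/5.
Certificate R = B(k−1)f/C = k*(k**4 - k**2 - 3*k - 4)/(5*k**4 + 10*k**3 + 7*k**2 - 4*k - 7) gives s_k = k*(k**4 - k**2 - 3*k - 4).
s_(k+1) − s_k = 5*k**4 + 10*k**3 + 7*k**2 - 4*k - 7 = t_k.
s_(n+1) = n**5 + 5*n**4 + 9*n**3 + 4*n**2 - 8*n - 7 and s_(0) = 0, so S(n) = n**5 + 5*n**4 + 9*n**3 + 4*n**2 - 8*n - 7.

S(n) = n**5 + 5*n**4 + 9*n**3 + 4*n**2 - 8*n - 7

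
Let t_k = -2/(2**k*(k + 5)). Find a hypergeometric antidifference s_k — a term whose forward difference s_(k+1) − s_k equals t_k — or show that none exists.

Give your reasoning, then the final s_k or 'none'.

Ratio r(k) = (k + 5)/(2*(k + 6)).
A = k/2 + 5/2, B = k + 6, C = 1.
f must satisfy (k/2 + 5/2)·f(k+1) − (k + 5)·f(k) = 1.
Bound: deg f ≤ -1.
deg f ≤ -1 is impossible — no certificate.

no hypergeometric antidifference exists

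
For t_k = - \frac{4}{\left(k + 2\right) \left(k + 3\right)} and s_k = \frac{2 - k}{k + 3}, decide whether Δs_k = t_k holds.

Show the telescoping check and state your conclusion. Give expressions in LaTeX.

s_(k+1) = (1 - k)/(k + 4)
s_(k+1) − s_k = -5/(k**2 + 7*k + 12)
(s_(k+1) − s_k) − t_k = (6 - k)/(k**3 + 9*k**2 + 26*k + 24)

Invalid: residual \frac{6 - k}{k^{3} + 9 k^{2} + 26 k + 24} ≠ 0.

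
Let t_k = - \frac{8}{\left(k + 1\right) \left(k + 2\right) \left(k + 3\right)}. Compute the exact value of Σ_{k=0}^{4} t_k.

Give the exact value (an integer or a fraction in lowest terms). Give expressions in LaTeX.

Σ = -40/21

Step 1: r(k) = (k + 1)/(k + 4).
Factor: A=k + 1; B=k + 4; C=1.
Need (k + 1)·f(k+1) − (k + 3)·f(k) = 1.
Degrees (1,1,0) ⇒ d ≤ 2.
Solve for f: f(k) = k*(k + 3)/4 (degree 2 ≤ 2).
Get s_k = R·t_k = 2*k*(-k - 3)/((k + 1)*(k + 2)) with R(k) = B(k−1)f(k)/C(k) = k*(k + 3)**2/4.
Check: Δs_k = -8/(k**3 + 6*k**2 + 11*k + 6). ✓
Evaluate s at k=5 and k=0: -40/21 and 0; difference -40/21.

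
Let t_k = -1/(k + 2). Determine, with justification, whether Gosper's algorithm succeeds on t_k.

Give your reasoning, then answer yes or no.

Step 1: r(k) = (k + 2)/(k + 3).
Take A(k)=k + 2, B(k)=k + 3, C(k)=1.
Key eq: (k + 2)·f(k+1) = (k + 2)·f(k) + (1).
Bound: deg f ≤ 0.
Generic f = c0 gives residual -1; -1 = 0 cannot hold, so t_k is not Gosper-summable.

No — key equation has no polynomial f.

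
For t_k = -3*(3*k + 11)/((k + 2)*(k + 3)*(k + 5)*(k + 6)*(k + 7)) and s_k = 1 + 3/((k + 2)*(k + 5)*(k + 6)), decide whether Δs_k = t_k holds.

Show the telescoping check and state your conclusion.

valid (s_(k+1) − s_k reduces to t_k)

s_(k+1) = 1 + 3/((k + 3)*(k + 6)*(k + 7))
s_(k+1) − s_k = 3*(-3*k - 11)/(k**5 + 23*k**4 + 203*k**3 + 853*k**2 + 1692*k + 1260)
(s_(k+1) − s_k) − t_k = 0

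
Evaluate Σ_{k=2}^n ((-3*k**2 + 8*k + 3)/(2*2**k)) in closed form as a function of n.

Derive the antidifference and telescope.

Ratio r(k) = (3*k**2 - 2*k - 8)/(2*(3*k**2 - 8*k - 3)).
So A=1/2 and B=1, with C=k**2 - 8*k/3 - 1.
Key eq: (1/2)·f(k+1) = (1)·f(k) + (k**2 - 8*k/3 - 1).
Degrees (0,0,2) ⇒ d ≤ 2.
Solve for f: f(k) = -2*(3*k**2 - 2*k - 2)/3 (degree 2 ≤ 2).
R(k) = B(k−1)·f(k)/C(k) = -2*(3*k**2 - 2*k - 2)/((k - 3)*(3*k + 1)); s_k = R·t_k = (3*k**2 - 2*k - 2)/2**k.
Check: Δs_k = (-3*k**2 + 8*k + 3)/(2*2**k). ✓
Telescope: S(n) = s_(n+1) − s_(2) = 2**(-n - 1)*(3*n**2 + 4*n - 1) − (3/2) = 2**(-n - 1)*(-3*2**n + 3*n**2 + 4*n - 1).

S(n) = 2**(-n - 1)*(-3*2**n + 3*n**2 + 4*n - 1)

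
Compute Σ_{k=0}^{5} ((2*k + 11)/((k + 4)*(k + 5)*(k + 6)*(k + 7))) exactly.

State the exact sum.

Compute t_(k+1)/t_k: get (k + 4)*(2*k + 13)/((k + 8)*(2*k + 11)).
Gosper form: A/B · C(k+1)/C(k) with A=k + 4, B=k + 8, C=k + 11/2.
Set up (k + 4)·f(k+1) − (k + 7)·f(k) − (k + 11/2) = 0.
Bound: deg f ≤ 3.
Solve for f: f(k) = k*(k + 5)*(k + 10)/48 (degree 3 ≤ 3).
So s_k = (B(k−1)f/C)·t_k = (k*(k + 5)*(k + 7)*(k + 10)/(24*(2*k + 11)))·t_k = k*(k + 10)/(24*(k**2 + 10*k + 24)).
Verify: (2*k + 11)/(k**4 + 22*k**3 + 179*k**2 + 638*k + 840) matches t_k.
Σ_(k=0)^(5) t_k = s_(6) − s_(0) = 1/30 − (0) = 1/30.

Σ = 1/30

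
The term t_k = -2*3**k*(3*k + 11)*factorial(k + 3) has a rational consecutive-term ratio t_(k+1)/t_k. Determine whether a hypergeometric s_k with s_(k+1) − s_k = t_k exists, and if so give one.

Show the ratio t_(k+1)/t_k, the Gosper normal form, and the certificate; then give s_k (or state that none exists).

Compute t_(k+1)/t_k: get 3*(k + 4)*(3*k + 14)/(3*k + 11).
Factor: A=3*k + 12; B=1; C=k + 11/3.
Solve (3*k + 12)·f(k+1) − (1)·f(k) = k + 11/3.
From deg A=1, deg B=0, deg C=1: d=0.
Solve for f: f(k) = 1/3 (degree 0 ≤ 0).
Get s_k = R·t_k = -2*3**k*factorial(k + 3) with R(k) = B(k−1)f(k)/C(k) = 1/(3*k + 11).
Verify: -2*3**k*(3*k + 11)*factorial(k + 3) matches t_k.

s_k = -2*3**k*factorial(k + 3)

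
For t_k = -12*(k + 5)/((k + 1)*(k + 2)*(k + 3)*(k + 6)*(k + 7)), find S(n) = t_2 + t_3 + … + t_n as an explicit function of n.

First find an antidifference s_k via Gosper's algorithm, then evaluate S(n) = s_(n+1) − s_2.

S(n) = (-n**3 - 12*n**2 - 41*n + 54)/(24*(n**3 + 12*n**2 + 41*n + 42))

r(k) = (k + 1)*(k + 6)**2/((k + 4)*(k + 5)*(k + 8)) after simplifying.
So A=k + 1 and B=k + 8, with C=k**3 + 14*k**2 + 65*k + 100.
Set up (k + 1)·f(k+1) − (k + 7)·f(k) − (k**3 + 14*k**2 + 65*k + 100) = 0.
Degrees (1,1,3) ⇒ d ≤ 6.
Solve for f: f(k) = k*(k + 3)*(k + 4)**2*(k + 5)**2/36 (degree 6 ≤ 6).
Certificate R = B(k−1)f/C = k*(k + 3)*(k + 4)*(k + 7)/36 gives s_k = k*(-k**2 - 9*k - 20)/(3*(k**3 + 9*k**2 + 20*k + 12)).
Δs = 12*(-k - 5)/(k**5 + 19*k**4 + 131*k**3 + 401*k**2 + 540*k + 252), as required.
Σ_(k=2)^n t_k = s_(n+1) − s_(2) = ((-n**3 - 12*n**2 - 41*n - 30)/(3*(n**3 + 12*n**2 + 41*n + 42))) − (-7/24), i.e. (-n**3 - 12*n**2 - 41*n + 54)/(24*(n**3 + 12*n**2 + 41*n + 42)).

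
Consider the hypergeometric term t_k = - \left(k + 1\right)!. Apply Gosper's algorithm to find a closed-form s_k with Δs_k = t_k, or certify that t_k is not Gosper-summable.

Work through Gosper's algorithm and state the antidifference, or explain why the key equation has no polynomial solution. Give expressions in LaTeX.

none — t_k is not Gosper-summable

r(k) = k + 2 after simplifying.
Factor: A=k + 2; B=1; C=1.
Key eq: (k + 2)·f(k+1) = (1)·f(k) + (1).
d = -1 from the (1,0,0) case.
Negative degree bound (-1): no f exists, t_k not Gosper-summable.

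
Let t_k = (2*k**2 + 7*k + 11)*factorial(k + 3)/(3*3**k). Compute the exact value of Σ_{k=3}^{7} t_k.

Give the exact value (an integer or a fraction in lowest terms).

Σ = 9343760/81

t_(k+1)/t_k = (k + 4)*(7*k + 2*(k + 1)**2 + 18)/(3*(2*k**2 + 7*k + 11)).
A = k/3 + 4/3, B = 1, C = k**2 + 7*k/2 + 11/2.
Need (k/3 + 4/3)·f(k+1) − (1)·f(k) = k**2 + 7*k/2 + 11/2.
Bound: deg f ≤ 1.
Match coefficients ⇒ f(k) = 3*(2*k + 3)/2.
Then R = B(k−1)f/C = 3*(2*k + 3)/(2*k**2 + 7*k + 11), so s_k = R(k)·t_k = (2*k + 3)*factorial(k + 3)/3**k.
Check: Δs_k = (2*k**2 + 7*k + 11)*factorial(k + 3)/(3*3**k). ✓
Evaluate s at k=8 and k=3: 9363200/81 and 240; difference 9343760/81.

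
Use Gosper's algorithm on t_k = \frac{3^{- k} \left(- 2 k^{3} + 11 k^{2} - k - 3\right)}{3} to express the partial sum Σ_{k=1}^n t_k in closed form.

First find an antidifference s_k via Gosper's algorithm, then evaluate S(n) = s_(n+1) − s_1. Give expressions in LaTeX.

Ratio r(k) = (2*k**3 - 5*k**2 - 15*k - 5)/(3*(2*k**3 - 11*k**2 + k + 3)).
Gosper form: A/B · C(k+1)/C(k) with A=1/3, B=1, C=k**3 - 11*k**2/2 + k/2 + 3/2.
Solve (1/3)·f(k+1) − (1)·f(k) = k**3 - 11*k**2/2 + k/2 + 3/2.
From deg A=0, deg B=0, deg C=3: d=3.
Solve for f: f(k) = -3*(k**3 - 4*k**2 - 2*k - 1)/2 (degree 3 ≤ 3).
Certificate R = B(k−1)f/C = -3*(k**3 - 4*k**2 - 2*k - 1)/(2*k**3 - 11*k**2 + k + 3) gives s_k = (k**3 - 4*k**2 - 2*k - 1)/3**k.
Check: Δs_k = (-2*k**3 + 11*k**2 - k - 3)/(3*3**k). ✓
Evaluate: s_(n+1) = 3**(-n - 1)*(n**3 - n**2 - 7*n - 6); subtract s_(1) = -2 ⇒ S(n) = (6*3**n + n**3 - n**2 - 7*n - 6)/(3*3**n).

S(n) = \frac{3^{- n} \left(6 \cdot 3^{n} + n^{3} - n^{2} - 7 n - 6\right)}{3}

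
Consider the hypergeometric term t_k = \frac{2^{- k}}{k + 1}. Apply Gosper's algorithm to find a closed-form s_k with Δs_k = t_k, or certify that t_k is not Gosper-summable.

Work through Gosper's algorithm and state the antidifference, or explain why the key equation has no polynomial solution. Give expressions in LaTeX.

not Gosper-summable; s_k does not exist

t_(k+1)/t_k = (k + 1)/(2*(k + 2)).
Factor: A=k/2 + 1/2; B=k + 2; C=1.
Need (k/2 + 1/2)·f(k+1) − (k + 1)·f(k) = 1.
d = -1 from the (1,1,0) case.
Negative degree bound (-1): no f exists, t_k not Gosper-summable.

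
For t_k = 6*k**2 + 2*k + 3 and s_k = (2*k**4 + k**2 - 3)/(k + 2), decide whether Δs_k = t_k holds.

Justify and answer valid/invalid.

s_(k+1) = (2*(k + 1)**4 + (k + 1)**2 - 3)/(k + 3)
s_(k+1) − s_k = (6*k**4 + 28*k**3 + 33*k**2 + 23*k + 9)/(k**2 + 5*k + 6)
(s_(k+1) − s_k) − t_k = (-4*k**3 - 16*k**2 - 4*k - 9)/(k**2 + 5*k + 6)

Invalid: residual (-4*k**3 - 16*k**2 - 4*k - 9)/(k**2 + 5*k + 6) ≠ 0.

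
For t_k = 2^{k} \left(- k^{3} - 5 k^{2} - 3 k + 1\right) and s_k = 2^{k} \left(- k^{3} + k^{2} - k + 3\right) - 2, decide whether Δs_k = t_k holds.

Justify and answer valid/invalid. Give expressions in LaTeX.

s_(k+1) = 2*2**k*(-k - (k + 1)**3 + (k + 1)**2 + 2) - 2
s_(k+1) − s_k = 2**k*(-k**3 - 5*k**2 - 3*k + 1)
(s_(k+1) − s_k) − t_k = 0

Valid: the claim telescopes to t_k.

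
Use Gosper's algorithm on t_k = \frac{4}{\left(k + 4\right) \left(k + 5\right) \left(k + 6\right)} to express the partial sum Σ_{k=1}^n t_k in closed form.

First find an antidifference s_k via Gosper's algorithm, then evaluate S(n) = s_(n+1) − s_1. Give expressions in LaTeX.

Ratio r(k) = (k + 4)/(k + 7).
So A=k + 4 and B=k + 7, with C=1.
Solve (k + 4)·f(k+1) − (k + 6)·f(k) = 1.
Degrees (1,1,0) ⇒ d ≤ 2.
Coefficient equations give f(k) = k*(k + 9)/40.
Then R = B(k−1)f/C = k*(k + 6)*(k + 9)/40, so s_k = R(k)·t_k = k*(k + 9)/(10*(k + 4)*(k + 5)).
Verify: 4/(k**3 + 15*k**2 + 74*k + 120) matches t_k.
Evaluate: s_(n+1) = (n**2 + 11*n + 10)/(10*(n**2 + 11*n + 30)); subtract s_(1) = 1/30 ⇒ S(n) = n*(n + 11)/(15*(n**2 + 11*n + 30)).

S(n) = \frac{n \left(n + 11\right)}{15 \left(n^{2} + 11 n + 30\right)}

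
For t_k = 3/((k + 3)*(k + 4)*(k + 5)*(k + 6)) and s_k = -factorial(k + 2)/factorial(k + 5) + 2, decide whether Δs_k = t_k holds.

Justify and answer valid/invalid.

s_(k+1) = -factorial(k + 3)/factorial(k + 6) + 2
s_(k+1) − s_k = 3/((k + 3)*(k + 4)*(k + 5)*(k + 6))
(s_(k+1) − s_k) − t_k = 0

valid; difference matches t_k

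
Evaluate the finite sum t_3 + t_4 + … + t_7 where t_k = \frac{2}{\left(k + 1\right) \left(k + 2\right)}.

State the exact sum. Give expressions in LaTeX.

Compute t_(k+1)/t_k: get (k + 1)/(k + 3).
Take A(k)=k + 1, B(k)=k + 3, C(k)=1.
Solve (k + 1)·f(k+1) − (k + 2)·f(k) = 1.
deg f ≤ 1 (via 1,1,0).
Coefficient equations give f(k) = k.
Then R = B(k−1)f/C = k*(k + 2), so s_k = R(k)·t_k = 2*k/(k + 1).
Verify: 2/(k**2 + 3*k + 2) matches t_k.
Σ_(k=3)^(7) t_k = s_(8) − s_(3) = 16/9 − (3/2) = 5/18.

Σ = 5/18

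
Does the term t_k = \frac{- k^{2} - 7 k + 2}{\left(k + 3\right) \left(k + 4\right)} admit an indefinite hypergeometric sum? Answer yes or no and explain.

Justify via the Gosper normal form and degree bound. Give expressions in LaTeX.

Compute t_(k+1)/t_k: get (k + 3)*(7*k + (k + 1)**2 + 5)/((k + 5)*(k**2 + 7*k - 2)).
So A=k + 3 and B=k + 5, with C=k**2 + 7*k - 2.
Key eq: (k + 3)·f(k+1) = (k + 4)·f(k) + (k**2 + 7*k - 2).
Degrees (1,1,2) ⇒ d ≤ 2.
Coefficient equations give f(k) = k*(3*k - 5)/3.
Then R = B(k−1)f/C = k*(k + 4)*(3*k - 5)/(3*(k**2 + 7*k - 2)), so s_k = R(k)·t_k = k*(5 - 3*k)/(3*(k + 3)).
Check: Δs_k = (-k**2 - 7*k + 2)/(k**2 + 7*k + 12). ✓

Yes. s_k = \frac{k \left(5 - 3 k\right)}{3 \left(k + 3\right)}.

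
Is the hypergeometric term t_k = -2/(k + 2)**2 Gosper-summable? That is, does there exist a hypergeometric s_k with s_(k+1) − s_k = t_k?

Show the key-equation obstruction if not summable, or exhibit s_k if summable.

No — the linear system for f has no solution.

Compute t_(k+1)/t_k: get (k + 2)**2/(k + 3)**2.
A = k**2 + 4*k + 4, B = k**2 + 6*k + 9, C = 1.
Solve (k**2 + 4*k + 4)·f(k+1) − (k**2 + 4*k + 4)·f(k) = 1.
Bound: deg f ≤ 0.
Generic f = c0 gives residual -1; -1 = 0 cannot hold, so t_k is not Gosper-summable.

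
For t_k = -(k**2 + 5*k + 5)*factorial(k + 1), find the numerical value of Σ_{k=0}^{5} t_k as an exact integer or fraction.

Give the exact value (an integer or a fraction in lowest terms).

Step 1: r(k) = (k + 2)*(5*k + (k + 1)**2 + 10)/(k**2 + 5*k + 5).
A = k + 2, B = 1, C = k**2 + 5*k + 5.
Need (k + 2)·f(k+1) − (1)·f(k) = k**2 + 5*k + 5.
From deg A=1, deg B=0, deg C=2: d=1.
A polynomial solution: f(k) = k + 3.
Get s_k = R·t_k = -(k + 3)*factorial(k + 1) with R(k) = B(k−1)f(k)/C(k) = (k + 3)/(k**2 + 5*k + 5).
Check: Δs_k = -(k**2 + 5*k + 5)*factorial(k + 1). ✓
Σ_(k=0)^(5) t_k = s_(6) − s_(0) = -45360 − (-3) = -45357.

Σ = -45357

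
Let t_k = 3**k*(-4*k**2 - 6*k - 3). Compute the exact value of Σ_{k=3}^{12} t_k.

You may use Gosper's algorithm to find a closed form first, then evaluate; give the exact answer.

Σ = -481485222

r(k) = 3*(4*k**2 + 14*k + 13)/(4*k**2 + 6*k + 3) after simplifying.
Factor: A=3; B=1; C=k**2 + 3*k/2 + 3/4.
Need (3)·f(k+1) − (1)·f(k) = k**2 + 3*k/2 + 3/4.
deg f ≤ 2 (via 0,0,2).
A polynomial solution: f(k) = (2*k**2 - 3*k + 3)/4.
Get s_k = R·t_k = 3**k*(-2*k**2 + 3*k - 3) with R(k) = B(k−1)f(k)/C(k) = (2*k**2 - 3*k + 3)/(4*k**2 + 6*k + 3).
Verify: 3**k*(-4*k**2 - 6*k - 3) matches t_k.
Σ_(k=3)^(12) t_k = s_(13) − s_(3) = -481485546 − (-324) = -481485222.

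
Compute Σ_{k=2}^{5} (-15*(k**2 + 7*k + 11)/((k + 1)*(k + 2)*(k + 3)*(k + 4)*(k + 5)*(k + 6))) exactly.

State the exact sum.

t_(k+1)/t_k = (k + 1)*(7*k + (k + 1)**2 + 18)/((k + 7)*(k**2 + 7*k + 11)).
Take A(k)=k + 1, B(k)=k + 7, C(k)=k**2 + 7*k + 11.
Set up (k + 1)·f(k+1) − (k + 6)·f(k) − (k**2 + 7*k + 11) = 0.
d = 5 from the (1,1,2) case.
A polynomial solution: f(k) = k*(k + 2)*(k + 4)*(k**2 + 9*k + 23)/45.
Certificate R = B(k−1)f/C = k*(k + 2)*(k + 4)*(k + 6)*(k**2 + 9*k + 23)/(45*(k**2 + 7*k + 11)) gives s_k = k*(-k**2 - 9*k - 23)/(3*(k**3 + 9*k**2 + 23*k + 15)).
Verify: 15*(-k**2 - 7*k - 11)/(k**6 + 21*k**5 + 175*k**4 + 735*k**3 + 1624*k**2 + 1764*k + 720) matches t_k.
Sum = s_(6) − s_(2); s_(6) = -226/693, s_(2) = -2/7 ⇒ -4/99.

Σ = -4/99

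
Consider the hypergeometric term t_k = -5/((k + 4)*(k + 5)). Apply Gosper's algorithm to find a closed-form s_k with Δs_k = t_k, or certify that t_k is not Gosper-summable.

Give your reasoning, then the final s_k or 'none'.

t_(k+1)/t_k = (k + 4)/(k + 6).
Factor: A=k + 4; B=k + 6; C=1.
Key eq: (k + 4)·f(k+1) = (k + 5)·f(k) + (1).
From deg A=1, deg B=1, deg C=0: d=1.
Match coefficients ⇒ f(k) = k/4.
R(k) = B(k−1)·f(k)/C(k) = k*(k + 5)/4; s_k = R·t_k = -5*k/(4*k + 16).
Verify: -5/(k**2 + 9*k + 20) matches t_k.

s_k = -5*k/(4*k + 16)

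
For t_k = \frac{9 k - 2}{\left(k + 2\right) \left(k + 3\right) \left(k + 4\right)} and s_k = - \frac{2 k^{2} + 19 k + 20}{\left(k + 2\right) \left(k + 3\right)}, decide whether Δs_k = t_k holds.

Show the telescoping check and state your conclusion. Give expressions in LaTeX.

s_(k+1) = (-19*k - 2*(k + 1)**2 - 39)/((k + 3)*(k + 4))
s_(k+1) − s_k = (9*k - 2)/(k**3 + 9*k**2 + 26*k + 24)
(s_(k+1) − s_k) − t_k = 0

valid; difference matches t_k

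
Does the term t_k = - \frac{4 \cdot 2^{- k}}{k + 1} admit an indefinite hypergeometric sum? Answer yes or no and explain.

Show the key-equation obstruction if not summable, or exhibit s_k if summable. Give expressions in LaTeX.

The ratio is (k + 1)/(2*(k + 2)).
Normal form (A,B,C) = (k/2 + 1/2, k + 2, 1).
f must satisfy (k/2 + 1/2)·f(k+1) − (k + 1)·f(k) = 1.
d = -1 from the (1,1,0) case.
d = -1 < 0 ⇒ no nonzero polynomial f; not summable.

No; the degree bound rules out any f.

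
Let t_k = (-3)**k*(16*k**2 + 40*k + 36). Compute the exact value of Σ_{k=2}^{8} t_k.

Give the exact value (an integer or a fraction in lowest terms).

r(k) = 3*(-4*k**2 - 18*k - 23)/(4*k**2 + 10*k + 9) after simplifying.
A = -3, B = 1, C = k**2 + 5*k/2 + 9/4.
Key eq: (-3)·f(k+1) = (1)·f(k) + (k**2 + 5*k/2 + 9/4).
Bound: deg f ≤ 2.
Match coefficients ⇒ f(k) = -(4*k**2 + 4*k + 3)/16.
Certificate R = B(k−1)f/C = -(4*k**2 + 4*k + 3)/(4*(4*k**2 + 10*k + 9)) gives s_k = (-3)**k*(-4*k**2 - 4*k - 3).
s_(k+1) − s_k = (-3)**k*(16*k**2 + 40*k + 36) = t_k.
Sum = s_(9) − s_(2); s_(9) = 7144929, s_(2) = -243 ⇒ 7145172.

Σ = 7145172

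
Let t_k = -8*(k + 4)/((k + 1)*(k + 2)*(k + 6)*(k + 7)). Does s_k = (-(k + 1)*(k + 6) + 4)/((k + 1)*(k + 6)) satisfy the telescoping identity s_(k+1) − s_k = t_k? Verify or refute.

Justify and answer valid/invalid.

Valid — Δs_k = t_k.

s_(k+1) = (-(k + 2)*(k + 7) + 4)/((k + 2)*(k + 7))
s_(k+1) − s_k = 8*(-k - 4)/(k**4 + 16*k**3 + 83*k**2 + 152*k + 84)
(s_(k+1) − s_k) − t_k = 0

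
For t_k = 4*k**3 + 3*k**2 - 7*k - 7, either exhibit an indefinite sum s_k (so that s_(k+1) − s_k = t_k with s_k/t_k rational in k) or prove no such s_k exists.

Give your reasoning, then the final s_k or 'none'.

Ratio r(k) = (4*k**3 + 15*k**2 + 11*k - 7)/(4*k**3 + 3*k**2 - 7*k - 7).
So A=1 and B=1, with C=k**3 + 3*k**2/4 - 7*k/4 - 7/4.
Set up (1)·f(k+1) − (1)·f(k) − (k**3 + 3*k**2/4 - 7*k/4 - 7/4) = 0.
Bound: deg f ≤ 4.
Solving with deg f ≤ 4: f(k) = k*(k**3 - k**2 - 4*k - 3)/4.
Then R = B(k−1)f/C = k*(k**3 - k**2 - 4*k - 3)/(4*k**3 + 3*k**2 - 7*k - 7), so s_k = R(k)·t_k = k*(k**3 - k**2 - 4*k - 3).
s_(k+1) − s_k = 4*k**3 + 3*k**2 - 7*k - 7 = t_k.

s_k = k*(k**3 - k**2 - 4*k - 3)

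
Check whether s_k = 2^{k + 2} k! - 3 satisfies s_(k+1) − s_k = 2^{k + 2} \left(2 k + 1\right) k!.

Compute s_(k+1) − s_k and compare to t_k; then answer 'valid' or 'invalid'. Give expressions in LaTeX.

s_(k+1) = 2**(k + 3)*factorial(k + 1) - 3
s_(k+1) − s_k = 2**(k + 2)*(2*k + 1)*factorial(k)
(s_(k+1) − s_k) − t_k = 0

Valid — Δs_k = t_k.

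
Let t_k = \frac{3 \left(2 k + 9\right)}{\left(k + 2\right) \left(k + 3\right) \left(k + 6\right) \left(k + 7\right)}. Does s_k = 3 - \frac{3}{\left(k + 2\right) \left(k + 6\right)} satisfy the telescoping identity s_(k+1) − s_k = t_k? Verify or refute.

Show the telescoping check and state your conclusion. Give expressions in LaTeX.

Valid: the claim telescopes to t_k.

s_(k+1) = 3 - 3/((k + 3)*(k + 7))
s_(k+1) − s_k = 3*(2*k + 9)/(k**4 + 18*k**3 + 113*k**2 + 288*k + 252)
(s_(k+1) − s_k) − t_k = 0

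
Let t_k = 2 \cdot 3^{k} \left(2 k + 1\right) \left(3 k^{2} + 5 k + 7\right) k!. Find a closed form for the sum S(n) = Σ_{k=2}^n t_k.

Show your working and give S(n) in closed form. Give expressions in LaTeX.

S(n) = 12 \cdot 3^{n} n^{3} n! + 30 \cdot 3^{n} n^{2} n! + 36 \cdot 3^{n} n n! + 18 \cdot 3^{n} n! - 288

r(k) = 3*(6*k**4 + 37*k**3 + 94*k**2 + 108*k + 45)/(6*k**3 + 13*k**2 + 19*k + 7) after simplifying.
Take A(k)=3*k + 3, B(k)=1, C(k)=k**3 + 13*k**2/6 + 19*k/6 + 7/6.
Key eq: (3*k + 3)·f(k+1) = (1)·f(k) + (k**3 + 13*k**2/6 + 19*k/6 + 7/6).
d = 2 from the (1,0,3) case.
A polynomial solution: f(k) = (2*k**2 - k + 2)/6.
R(k) = B(k−1)·f(k)/C(k) = (2*k**2 - k + 2)/((2*k + 1)*(3*k**2 + 5*k + 7)); s_k = R·t_k = 2*3**k*(2*k**2 - k + 2)*factorial(k).
Verify: 2*3**k*(2*k + 1)*(3*k**2 + 5*k + 7)*factorial(k) matches t_k.
Telescope: S(n) = s_(n+1) − s_(2) = 6*3**n*(2*n**2 + 3*n + 3)*factorial(n + 1) − (288) = 12*3**n*n**3*factorial(n) + 30*3**n*n**2*factorial(n) + 36*3**n*n*factorial(n) + 18*3**n*factorial(n) - 288.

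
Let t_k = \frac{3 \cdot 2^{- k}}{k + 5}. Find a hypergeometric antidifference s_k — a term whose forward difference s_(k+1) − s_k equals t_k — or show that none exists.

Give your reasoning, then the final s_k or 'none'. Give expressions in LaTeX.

none — t_k is not Gosper-summable

Compute t_(k+1)/t_k: get (k + 5)/(2*(k + 6)).
Take A(k)=k/2 + 5/2, B(k)=k + 6, C(k)=1.
f must satisfy (k/2 + 5/2)·f(k+1) − (k + 5)·f(k) = 1.
Degrees (1,1,0) ⇒ d ≤ -1.
Negative degree bound (-1): no f exists, t_k not Gosper-summable.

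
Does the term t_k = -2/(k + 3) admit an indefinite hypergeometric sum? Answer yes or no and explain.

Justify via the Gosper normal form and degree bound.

r(k) = (k + 3)/(k + 4) after simplifying.
Normal form (A,B,C) = (k + 3, k + 4, 1).
Key eq: (k + 3)·f(k+1) = (k + 3)·f(k) + (1).
Bound: deg f ≤ 0.
Generic f = c0 gives residual -1; -1 = 0 cannot hold, so t_k is not Gosper-summable.

No; the coefficient equations for f are inconsistent.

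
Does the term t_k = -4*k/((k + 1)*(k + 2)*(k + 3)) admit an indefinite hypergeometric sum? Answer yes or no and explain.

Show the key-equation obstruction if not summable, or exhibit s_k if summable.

Yes. s_k = k*(1 - k)/((k + 1)*(k + 2)).

Step 1: r(k) = (k + 1)**2/(k*(k + 4)).
Take A(k)=k + 1, B(k)=k + 4, C(k)=k.
Solve (k + 1)·f(k+1) − (k + 3)·f(k) = k.
From deg A=1, deg B=1, deg C=1: d=2.
A polynomial solution: f(k) = k*(k - 1)/4.
R(k) = B(k−1)·f(k)/C(k) = (k - 1)*(k + 3)/4; s_k = R·t_k = k*(1 - k)/((k + 1)*(k + 2)).
Δs = -4*k/(k**3 + 6*k**2 + 11*k + 6), as required.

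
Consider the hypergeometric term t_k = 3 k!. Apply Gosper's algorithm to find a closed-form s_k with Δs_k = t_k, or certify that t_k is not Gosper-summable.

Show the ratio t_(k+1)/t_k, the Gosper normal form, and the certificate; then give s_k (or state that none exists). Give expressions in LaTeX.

Ratio r(k) = k + 1.
Normal form (A,B,C) = (k + 1, 1, 1).
Set up (k + 1)·f(k+1) − (1)·f(k) − (1) = 0.
d = -1 from the (1,0,0) case.
d = -1 < 0 ⇒ no nonzero polynomial f; not summable.

none (Gosper's algorithm certifies no s_k)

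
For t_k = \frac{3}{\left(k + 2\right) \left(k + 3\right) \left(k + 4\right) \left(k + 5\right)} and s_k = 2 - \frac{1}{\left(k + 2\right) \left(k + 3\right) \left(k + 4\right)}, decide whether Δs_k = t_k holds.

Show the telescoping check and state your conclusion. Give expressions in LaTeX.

valid; difference matches t_k

s_(k+1) = 2 - 1/((k + 3)*(k + 4)*(k + 5))
s_(k+1) − s_k = 3/((k + 2)*(k + 3)*(k + 4)*(k + 5))
(s_(k+1) − s_k) − t_k = 0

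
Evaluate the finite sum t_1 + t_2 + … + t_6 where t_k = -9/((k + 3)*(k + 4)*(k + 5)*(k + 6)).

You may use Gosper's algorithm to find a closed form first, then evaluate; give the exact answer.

Ratio r(k) = (k + 3)/(k + 7).
Normal form (A,B,C) = (k + 3, k + 7, 1).
f must satisfy (k + 3)·f(k+1) − (k + 6)·f(k) = 1.
Degrees (1,1,0) ⇒ d ≤ 3.
Match coefficients ⇒ f(k) = k*(k**2 + 12*k + 47)/180.
Then R = B(k−1)f/C = k*(k + 6)*(k**2 + 12*k + 47)/180, so s_k = R(k)·t_k = k*(-k**2 - 12*k - 47)/(20*(k + 3)*(k + 4)*(k + 5)).
Check: Δs_k = -9/(k**4 + 18*k**3 + 119*k**2 + 342*k + 360). ✓
Evaluate s at k=7 and k=1: -21/440 and -1/40; difference -1/44.

Σ = -1/44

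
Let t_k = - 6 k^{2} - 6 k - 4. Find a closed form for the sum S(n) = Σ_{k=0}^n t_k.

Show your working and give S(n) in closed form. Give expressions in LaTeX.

S(n) = - 2 n^{3} - 6 n^{2} - 8 n - 4

The ratio is (3*k**2 + 9*k + 8)/(3*k**2 + 3*k + 2).
A = 1, B = 1, C = k**2 + k + 2/3.
f must satisfy (1)·f(k+1) − (1)·f(k) = k**2 + k + 2/3.
deg f ≤ 3 (via 0,0,2).
Solving with deg f ≤ 3: f(k) = k*(k**2 + 1)/3.
Then R = B(k−1)f/C = k*(k**2 + 1)/(3*k**2 + 3*k + 2), so s_k = R(k)·t_k = 2*k*(-k**2 - 1).
Check: Δs_k = -6*k**2 - 6*k - 4. ✓
Evaluate: s_(n+1) = -2*n**3 - 6*n**2 - 8*n - 4; subtract s_(0) = 0 ⇒ S(n) = -2*n**3 - 6*n**2 - 8*n - 4.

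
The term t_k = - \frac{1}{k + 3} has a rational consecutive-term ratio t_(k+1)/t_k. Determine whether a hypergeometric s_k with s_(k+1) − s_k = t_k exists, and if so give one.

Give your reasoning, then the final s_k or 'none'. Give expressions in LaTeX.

r(k) = (k + 3)/(k + 4) after simplifying.
A = k + 3, B = k + 4, C = 1.
Need (k + 3)·f(k+1) − (k + 3)·f(k) = 1.
d = 0 from the (1,1,0) case.
Write f(k) = c0. Then LHS − RHS = -1, requiring -1 = 0: contradictory. No certificate.

none (Gosper's algorithm certifies no s_k)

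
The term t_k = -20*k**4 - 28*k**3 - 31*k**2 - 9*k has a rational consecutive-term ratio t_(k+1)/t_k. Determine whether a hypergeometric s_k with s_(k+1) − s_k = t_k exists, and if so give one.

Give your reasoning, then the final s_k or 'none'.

Step 1: r(k) = (20*k**4 + 108*k**3 + 235*k**2 + 235*k + 88)/(k*(20*k**3 + 28*k**2 + 31*k + 9)).
Factor: A=1; B=1; C=k**4 + 7*k**3/5 + 31*k**2/20 + 9*k/20.
Key eq: (1)·f(k+1) = (1)·f(k) + (k**4 + 7*k**3/5 + 31*k**2/20 + 9*k/20).
d = 5 from the (0,0,4) case.
Match coefficients ⇒ f(k) = k**2*(k - 1)*(4*k**2 + k + 4)/20.
Get s_k = R·t_k = k**2*(-4*k**3 + 3*k**2 - 3*k + 4) with R(k) = B(k−1)f(k)/C(k) = k*(k - 1)*(4*k**2 + k + 4)/(20*k**3 + 28*k**2 + 31*k + 9).
s_(k+1) − s_k = k*(-20*k**3 - 28*k**2 - 31*k - 9) = t_k.

s_k = k**2*(-4*k**3 + 3*k**2 - 3*k + 4)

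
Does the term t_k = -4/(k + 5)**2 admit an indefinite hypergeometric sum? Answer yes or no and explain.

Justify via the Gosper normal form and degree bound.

No; the coefficient equations for f are inconsistent.

Step 1: r(k) = (k + 5)**2/(k + 6)**2.
Take A(k)=k**2 + 10*k + 25, B(k)=k**2 + 12*k + 36, C(k)=1.
f must satisfy (k**2 + 10*k + 25)·f(k+1) − (k**2 + 10*k + 25)·f(k) = 1.
Bound: deg f ≤ 0.
Write f(k) = c0. Then LHS − RHS = -1, requiring -1 = 0: contradictory. No certificate.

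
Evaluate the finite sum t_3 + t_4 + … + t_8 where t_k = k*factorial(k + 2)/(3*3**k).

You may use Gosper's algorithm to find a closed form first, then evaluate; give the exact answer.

The ratio is (k + 1)*(k + 3)/(3*k).
Gosper form: A/B · C(k+1)/C(k) with A=k/3 + 1, B=1, C=k.
Set up (k/3 + 1)·f(k+1) − (1)·f(k) − (k) = 0.
From deg A=1, deg B=0, deg C=1: d=0.
Solve for f: f(k) = 3 (degree 0 ≤ 0).
Certificate R = B(k−1)f/C = 3/k gives s_k = factorial(k + 2)/3**k.
Check: Δs_k = k*factorial(k + 2)/(3*3**k). ✓
Σ_(k=3)^(8) t_k = s_(9) − s_(3) = 492800/243 − (40/9) = 491720/243.

Σ = 491720/243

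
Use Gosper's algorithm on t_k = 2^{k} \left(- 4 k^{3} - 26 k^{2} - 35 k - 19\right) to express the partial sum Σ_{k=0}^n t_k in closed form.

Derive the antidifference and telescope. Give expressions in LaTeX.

The ratio is 2*(4*k**3 + 38*k**2 + 99*k + 84)/(4*k**3 + 26*k**2 + 35*k + 19).
A = 2, B = 1, C = k**3 + 13*k**2/2 + 35*k/4 + 19/4.
Solve (2)·f(k+1) − (1)·f(k) = k**3 + 13*k**2/2 + 35*k/4 + 19/4.
From deg A=0, deg B=0, deg C=3: d=3.
A polynomial solution: f(k) = (4*k**3 + 2*k**2 + 3*k + 1)/4.
Get s_k = R·t_k = 2**k*(-4*k**3 - 2*k**2 - 3*k - 1) with R(k) = B(k−1)f(k)/C(k) = (4*k**3 + 2*k**2 + 3*k + 1)/(4*k**3 + 26*k**2 + 35*k + 19).
s_(k+1) − s_k = 2**k*(-4*k**3 - 26*k**2 - 35*k - 19) = t_k.
Telescope: S(n) = s_(n+1) − s_(0) = 2**(n + 1)*(-4*n**3 - 14*n**2 - 19*n - 10) − (-1) = -8*2**n*n**3 - 28*2**n*n**2 - 38*2**n*n - 20*2**n + 1.

S(n) = - 8 \cdot 2^{n} n^{3} - 28 \cdot 2^{n} n^{2} - 38 \cdot 2^{n} n - 20 \cdot 2^{n} + 1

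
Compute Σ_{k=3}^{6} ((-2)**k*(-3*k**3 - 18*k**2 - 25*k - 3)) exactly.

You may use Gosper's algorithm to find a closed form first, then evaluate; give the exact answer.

Σ = -69000

Step 1: r(k) = 2*(-3*k**3 - 27*k**2 - 70*k - 49)/(3*k**3 + 18*k**2 + 25*k + 3).
Take A(k)=-2, B(k)=1, C(k)=k**3 + 6*k**2 + 25*k/3 + 1.
Set up (-2)·f(k+1) − (1)·f(k) − (k**3 + 6*k**2 + 25*k/3 + 1) = 0.
d = 3 from the (0,0,3) case.
Coefficient equations give f(k) = -(k**3 + 4*k**2 + k - 3)/3.
Get s_k = R·t_k = (-2)**k*(k**3 + 4*k**2 + k - 3) with R(k) = B(k−1)f(k)/C(k) = -(k**3 + 4*k**2 + k - 3)/(3*k**3 + 18*k**2 + 25*k + 3).
Check: Δs_k = (-2)**k*(-3*k**3 - 18*k**2 - 25*k - 3). ✓
Sum = s_(7) − s_(3); s_(7) = -69504, s_(3) = -504 ⇒ -69000.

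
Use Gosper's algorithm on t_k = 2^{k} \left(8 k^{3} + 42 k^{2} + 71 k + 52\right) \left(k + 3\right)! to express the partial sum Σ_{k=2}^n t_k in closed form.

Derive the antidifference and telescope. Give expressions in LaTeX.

S(n) = 8 \cdot 2^{n} n^{2} \left(n + 4\right)! + 14 \cdot 2^{n} n \left(n + 4\right)! + 14 \cdot 2^{n} \left(n + 4\right)! - 8640

The ratio is 2*(8*k**4 + 98*k**3 + 443*k**2 + 889*k + 692)/(8*k**3 + 42*k**2 + 71*k + 52).
Take A(k)=2*k + 8, B(k)=1, C(k)=k**3 + 21*k**2/4 + 71*k/8 + 13/2.
Set up (2*k + 8)·f(k+1) − (1)·f(k) − (k**3 + 21*k**2/4 + 71*k/8 + 13/2) = 0.
From deg A=1, deg B=0, deg C=3: d=2.
Solve for f: f(k) = (4*k**2 - k + 4)/8 (degree 2 ≤ 2).
Get s_k = R·t_k = 2**k*(4*k**2 - k + 4)*factorial(k + 3) with R(k) = B(k−1)f(k)/C(k) = (4*k**2 - k + 4)/(8*k**3 + 42*k**2 + 71*k + 52).
Check: Δs_k = 2**k*(8*k**3 + 42*k**2 + 71*k + 52)*factorial(k + 3). ✓
s_(n+1) = 2**(n + 1)*(4*n**2 + 7*n + 7)*factorial(n + 4) and s_(2) = 8640, so S(n) = 8*2**n*n**2*factorial(n + 4) + 14*2**n*n*factorial(n + 4) + 14*2**n*factorial(n + 4) - 8640.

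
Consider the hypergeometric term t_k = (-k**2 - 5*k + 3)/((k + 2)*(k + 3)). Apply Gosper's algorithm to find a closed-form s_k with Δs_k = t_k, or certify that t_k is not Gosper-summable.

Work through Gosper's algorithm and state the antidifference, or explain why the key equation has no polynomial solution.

Ratio r(k) = (k + 2)*(5*k + (k + 1)**2 + 2)/((k + 4)*(k**2 + 5*k - 3)).
Factor: A=k + 2; B=k + 4; C=k**2 + 5*k - 3.
Key eq: (k + 2)·f(k+1) = (k + 3)·f(k) + (k**2 + 5*k - 3).
deg f ≤ 2 (via 1,1,2).
A polynomial solution: f(k) = k*(2*k - 5)/2.
Then R = B(k−1)f/C = k*(k + 3)*(2*k - 5)/(2*(k**2 + 5*k - 3)), so s_k = R(k)·t_k = k*(5 - 2*k)/(2*(k + 2)).
s_(k+1) − s_k = (-k**2 - 5*k + 3)/(k**2 + 5*k + 6) = t_k.

s_k = k*(5 - 2*k)/(2*(k + 2))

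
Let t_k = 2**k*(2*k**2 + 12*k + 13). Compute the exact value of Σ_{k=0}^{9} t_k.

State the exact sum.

Σ = 246783

r(k) = 2*(2*k**2 + 16*k + 27)/(2*k**2 + 12*k + 13) after simplifying.
So A=2 and B=1, with C=k**2 + 6*k + 13/2.
Key eq: (2)·f(k+1) = (1)·f(k) + (k**2 + 6*k + 13/2).
deg f ≤ 2 (via 0,0,2).
Coefficient equations give f(k) = (2*k**2 + 4*k + 1)/2.
R(k) = B(k−1)·f(k)/C(k) = (2*k**2 + 4*k + 1)/(2*k**2 + 12*k + 13); s_k = R·t_k = 2**k*(2*k**2 + 4*k + 1).
Δs = 2**k*(2*k**2 + 12*k + 13), as required.
Sum = s_(10) − s_(0); s_(10) = 246784, s_(0) = 1 ⇒ 246783.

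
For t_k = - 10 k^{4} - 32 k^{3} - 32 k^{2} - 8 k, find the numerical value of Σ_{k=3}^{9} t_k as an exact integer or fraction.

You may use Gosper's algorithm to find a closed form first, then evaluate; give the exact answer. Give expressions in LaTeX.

Σ = -226968

Ratio r(k) = (5*k**4 + 36*k**3 + 94*k**2 + 104*k + 41)/(k*(5*k**3 + 16*k**2 + 16*k + 4)).
Gosper form: A/B · C(k+1)/C(k) with A=1, B=1, C=k**4 + 16*k**3/5 + 16*k**2/5 + 4*k/5.
Solve (1)·f(k+1) − (1)·f(k) = k**4 + 16*k**3/5 + 16*k**2/5 + 4*k/5.
d = 5 from the (0,0,4) case.
A polynomial solution: f(k) = k*(k - 1)*(2*k**3 + 5*k**2 + 3*k - 1)/10.
Get s_k = R·t_k = k*(-2*k**4 - 3*k**3 + 2*k**2 + 4*k - 1) with R(k) = B(k−1)f(k)/C(k) = (k - 1)*(2*k**3 + 5*k**2 + 3*k - 1)/(2*(5*k**3 + 16*k**2 + 16*k + 4)).
Verify: 2*k*(-5*k**3 - 16*k**2 - 16*k - 4) matches t_k.
Telescoping: Σ = s_(10) − s_(3) = -227610 − (-642) = -226968.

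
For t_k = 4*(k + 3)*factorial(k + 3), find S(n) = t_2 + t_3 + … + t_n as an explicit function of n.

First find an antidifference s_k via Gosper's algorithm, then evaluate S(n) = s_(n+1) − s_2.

Compute t_(k+1)/t_k: get (k + 4)**2/(k + 3).
A = k + 4, B = 1, C = k + 3.
Solve (k + 4)·f(k+1) − (1)·f(k) = k + 3.
From deg A=1, deg B=0, deg C=1: d=0.
Solve for f: f(k) = 1 (degree 0 ≤ 0).
Get s_k = R·t_k = 4*factorial(k + 3) with R(k) = B(k−1)f(k)/C(k) = 1/(k + 3).
s_(k+1) − s_k = 4*(k + 3)*factorial(k + 3) = t_k.
Telescope: S(n) = s_(n+1) − s_(2) = 4*factorial(n + 4) − (480) = 4*factorial(n + 4) - 480.

S(n) = 4*factorial(n + 4) - 480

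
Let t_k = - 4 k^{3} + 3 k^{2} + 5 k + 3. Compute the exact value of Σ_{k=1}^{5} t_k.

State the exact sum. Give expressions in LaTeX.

Σ = -645

The ratio is (4*k**3 + 9*k**2 + k - 7)/(4*k**3 - 3*k**2 - 5*k - 3).
Factor: A=1; B=1; C=k**3 - 3*k**2/4 - 5*k/4 - 3/4.
Key eq: (1)·f(k+1) = (1)·f(k) + (k**3 - 3*k**2/4 - 5*k/4 - 3/4).
Degrees (0,0,3) ⇒ d ≤ 4.
Match coefficients ⇒ f(k) = k*(k**3 - 3*k**2 - 1)/4.
Get s_k = R·t_k = -k**4 + 3*k**3 + k with R(k) = B(k−1)f(k)/C(k) = k*(k**3 - 3*k**2 - 1)/(4*k**3 - 3*k**2 - 5*k - 3).
s_(k+1) − s_k = -4*k**3 + 3*k**2 + 5*k + 3 = t_k.
Sum = s_(6) − s_(1); s_(6) = -642, s_(1) = 3 ⇒ -645.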